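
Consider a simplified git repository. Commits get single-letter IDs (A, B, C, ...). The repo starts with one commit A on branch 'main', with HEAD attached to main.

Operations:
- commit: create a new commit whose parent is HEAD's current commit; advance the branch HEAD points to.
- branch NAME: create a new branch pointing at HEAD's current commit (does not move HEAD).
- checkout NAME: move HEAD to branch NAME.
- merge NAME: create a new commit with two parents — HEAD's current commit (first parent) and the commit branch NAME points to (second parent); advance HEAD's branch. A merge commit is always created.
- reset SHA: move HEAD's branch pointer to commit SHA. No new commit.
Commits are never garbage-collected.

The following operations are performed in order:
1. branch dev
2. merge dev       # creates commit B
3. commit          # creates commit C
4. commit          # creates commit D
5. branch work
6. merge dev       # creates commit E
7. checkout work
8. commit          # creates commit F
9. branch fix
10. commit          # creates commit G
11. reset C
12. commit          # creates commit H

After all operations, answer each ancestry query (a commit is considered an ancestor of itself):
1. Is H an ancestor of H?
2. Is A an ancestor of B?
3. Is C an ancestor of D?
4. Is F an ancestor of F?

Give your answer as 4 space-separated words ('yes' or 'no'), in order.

After op 1 (branch): HEAD=main@A [dev=A main=A]
After op 2 (merge): HEAD=main@B [dev=A main=B]
After op 3 (commit): HEAD=main@C [dev=A main=C]
After op 4 (commit): HEAD=main@D [dev=A main=D]
After op 5 (branch): HEAD=main@D [dev=A main=D work=D]
After op 6 (merge): HEAD=main@E [dev=A main=E work=D]
After op 7 (checkout): HEAD=work@D [dev=A main=E work=D]
After op 8 (commit): HEAD=work@F [dev=A main=E work=F]
After op 9 (branch): HEAD=work@F [dev=A fix=F main=E work=F]
After op 10 (commit): HEAD=work@G [dev=A fix=F main=E work=G]
After op 11 (reset): HEAD=work@C [dev=A fix=F main=E work=C]
After op 12 (commit): HEAD=work@H [dev=A fix=F main=E work=H]
ancestors(H) = {A,B,C,H}; H in? yes
ancestors(B) = {A,B}; A in? yes
ancestors(D) = {A,B,C,D}; C in? yes
ancestors(F) = {A,B,C,D,F}; F in? yes

Answer: yes yes yes yes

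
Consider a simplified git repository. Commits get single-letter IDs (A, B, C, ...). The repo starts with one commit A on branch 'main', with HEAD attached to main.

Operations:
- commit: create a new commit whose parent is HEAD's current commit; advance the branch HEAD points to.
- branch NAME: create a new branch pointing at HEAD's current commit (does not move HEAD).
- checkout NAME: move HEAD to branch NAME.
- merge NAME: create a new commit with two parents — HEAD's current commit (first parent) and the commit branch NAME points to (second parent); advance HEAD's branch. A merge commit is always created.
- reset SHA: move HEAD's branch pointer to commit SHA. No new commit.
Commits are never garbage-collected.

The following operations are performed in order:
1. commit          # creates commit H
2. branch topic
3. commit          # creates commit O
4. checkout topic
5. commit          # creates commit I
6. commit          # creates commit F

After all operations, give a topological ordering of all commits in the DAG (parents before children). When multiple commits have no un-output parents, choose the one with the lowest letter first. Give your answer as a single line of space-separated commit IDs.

Answer: A H I F O

Derivation:
After op 1 (commit): HEAD=main@H [main=H]
After op 2 (branch): HEAD=main@H [main=H topic=H]
After op 3 (commit): HEAD=main@O [main=O topic=H]
After op 4 (checkout): HEAD=topic@H [main=O topic=H]
After op 5 (commit): HEAD=topic@I [main=O topic=I]
After op 6 (commit): HEAD=topic@F [main=O topic=F]
commit A: parents=[]
commit F: parents=['I']
commit H: parents=['A']
commit I: parents=['H']
commit O: parents=['H']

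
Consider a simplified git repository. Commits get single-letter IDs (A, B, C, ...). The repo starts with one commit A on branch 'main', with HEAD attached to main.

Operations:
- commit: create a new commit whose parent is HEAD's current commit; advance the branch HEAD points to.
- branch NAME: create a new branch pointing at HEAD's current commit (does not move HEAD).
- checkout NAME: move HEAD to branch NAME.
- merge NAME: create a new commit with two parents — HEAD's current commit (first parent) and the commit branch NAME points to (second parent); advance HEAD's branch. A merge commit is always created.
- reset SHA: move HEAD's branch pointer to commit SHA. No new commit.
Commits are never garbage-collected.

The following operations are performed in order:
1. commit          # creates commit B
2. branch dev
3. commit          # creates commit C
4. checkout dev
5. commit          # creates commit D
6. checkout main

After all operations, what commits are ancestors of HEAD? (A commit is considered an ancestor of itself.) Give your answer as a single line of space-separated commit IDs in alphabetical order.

Answer: A B C

Derivation:
After op 1 (commit): HEAD=main@B [main=B]
After op 2 (branch): HEAD=main@B [dev=B main=B]
After op 3 (commit): HEAD=main@C [dev=B main=C]
After op 4 (checkout): HEAD=dev@B [dev=B main=C]
After op 5 (commit): HEAD=dev@D [dev=D main=C]
After op 6 (checkout): HEAD=main@C [dev=D main=C]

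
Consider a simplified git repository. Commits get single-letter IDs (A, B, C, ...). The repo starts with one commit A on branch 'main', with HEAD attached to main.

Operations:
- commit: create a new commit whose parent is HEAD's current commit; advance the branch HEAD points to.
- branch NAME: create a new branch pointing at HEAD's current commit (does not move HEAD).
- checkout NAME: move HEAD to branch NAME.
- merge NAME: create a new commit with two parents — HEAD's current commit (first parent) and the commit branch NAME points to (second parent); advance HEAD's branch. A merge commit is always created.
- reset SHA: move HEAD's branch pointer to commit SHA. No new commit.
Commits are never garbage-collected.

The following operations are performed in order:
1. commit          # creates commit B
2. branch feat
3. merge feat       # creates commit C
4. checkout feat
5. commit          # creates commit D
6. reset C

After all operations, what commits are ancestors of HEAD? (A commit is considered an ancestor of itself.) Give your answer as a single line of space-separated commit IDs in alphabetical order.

Answer: A B C

Derivation:
After op 1 (commit): HEAD=main@B [main=B]
After op 2 (branch): HEAD=main@B [feat=B main=B]
After op 3 (merge): HEAD=main@C [feat=B main=C]
After op 4 (checkout): HEAD=feat@B [feat=B main=C]
After op 5 (commit): HEAD=feat@D [feat=D main=C]
After op 6 (reset): HEAD=feat@C [feat=C main=C]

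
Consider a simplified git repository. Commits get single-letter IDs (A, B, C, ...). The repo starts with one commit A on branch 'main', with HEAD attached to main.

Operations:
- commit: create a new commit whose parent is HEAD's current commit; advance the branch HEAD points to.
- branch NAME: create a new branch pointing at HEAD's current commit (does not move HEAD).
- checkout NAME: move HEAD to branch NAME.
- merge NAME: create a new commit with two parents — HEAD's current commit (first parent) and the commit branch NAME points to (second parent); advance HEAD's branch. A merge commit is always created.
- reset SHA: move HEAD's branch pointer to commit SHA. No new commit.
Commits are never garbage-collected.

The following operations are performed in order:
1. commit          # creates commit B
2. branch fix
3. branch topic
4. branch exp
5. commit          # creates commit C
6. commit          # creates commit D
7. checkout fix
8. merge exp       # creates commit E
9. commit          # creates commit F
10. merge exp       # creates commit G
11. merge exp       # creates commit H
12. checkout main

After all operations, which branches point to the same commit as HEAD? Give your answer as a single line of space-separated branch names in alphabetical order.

Answer: main

Derivation:
After op 1 (commit): HEAD=main@B [main=B]
After op 2 (branch): HEAD=main@B [fix=B main=B]
After op 3 (branch): HEAD=main@B [fix=B main=B topic=B]
After op 4 (branch): HEAD=main@B [exp=B fix=B main=B topic=B]
After op 5 (commit): HEAD=main@C [exp=B fix=B main=C topic=B]
After op 6 (commit): HEAD=main@D [exp=B fix=B main=D topic=B]
After op 7 (checkout): HEAD=fix@B [exp=B fix=B main=D topic=B]
After op 8 (merge): HEAD=fix@E [exp=B fix=E main=D topic=B]
After op 9 (commit): HEAD=fix@F [exp=B fix=F main=D topic=B]
After op 10 (merge): HEAD=fix@G [exp=B fix=G main=D topic=B]
After op 11 (merge): HEAD=fix@H [exp=B fix=H main=D topic=B]
After op 12 (checkout): HEAD=main@D [exp=B fix=H main=D topic=B]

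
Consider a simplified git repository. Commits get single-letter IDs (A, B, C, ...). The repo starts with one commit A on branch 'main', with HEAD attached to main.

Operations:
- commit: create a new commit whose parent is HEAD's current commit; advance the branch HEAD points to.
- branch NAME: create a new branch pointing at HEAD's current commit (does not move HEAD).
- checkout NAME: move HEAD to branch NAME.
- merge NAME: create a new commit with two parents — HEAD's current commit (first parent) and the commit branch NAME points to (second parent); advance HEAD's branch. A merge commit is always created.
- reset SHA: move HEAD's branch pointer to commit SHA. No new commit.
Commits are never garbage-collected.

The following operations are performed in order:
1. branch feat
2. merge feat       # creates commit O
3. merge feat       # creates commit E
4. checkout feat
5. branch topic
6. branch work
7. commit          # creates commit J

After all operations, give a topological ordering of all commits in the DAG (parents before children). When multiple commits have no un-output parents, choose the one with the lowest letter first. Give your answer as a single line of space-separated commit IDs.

Answer: A J O E

Derivation:
After op 1 (branch): HEAD=main@A [feat=A main=A]
After op 2 (merge): HEAD=main@O [feat=A main=O]
After op 3 (merge): HEAD=main@E [feat=A main=E]
After op 4 (checkout): HEAD=feat@A [feat=A main=E]
After op 5 (branch): HEAD=feat@A [feat=A main=E topic=A]
After op 6 (branch): HEAD=feat@A [feat=A main=E topic=A work=A]
After op 7 (commit): HEAD=feat@J [feat=J main=E topic=A work=A]
commit A: parents=[]
commit E: parents=['O', 'A']
commit J: parents=['A']
commit O: parents=['A', 'A']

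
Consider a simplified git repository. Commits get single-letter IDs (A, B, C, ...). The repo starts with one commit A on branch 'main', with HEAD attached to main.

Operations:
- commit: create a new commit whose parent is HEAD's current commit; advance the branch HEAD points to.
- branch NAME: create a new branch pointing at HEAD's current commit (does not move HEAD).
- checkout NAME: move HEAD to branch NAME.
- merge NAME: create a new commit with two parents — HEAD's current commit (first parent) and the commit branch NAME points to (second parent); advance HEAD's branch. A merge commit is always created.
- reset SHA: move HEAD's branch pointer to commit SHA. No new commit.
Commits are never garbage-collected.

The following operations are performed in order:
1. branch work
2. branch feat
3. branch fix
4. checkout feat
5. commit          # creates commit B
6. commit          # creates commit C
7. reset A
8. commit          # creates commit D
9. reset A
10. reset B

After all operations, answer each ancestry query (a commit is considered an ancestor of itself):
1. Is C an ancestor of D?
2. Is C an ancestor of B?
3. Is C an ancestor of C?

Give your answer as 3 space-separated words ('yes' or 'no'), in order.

Answer: no no yes

Derivation:
After op 1 (branch): HEAD=main@A [main=A work=A]
After op 2 (branch): HEAD=main@A [feat=A main=A work=A]
After op 3 (branch): HEAD=main@A [feat=A fix=A main=A work=A]
After op 4 (checkout): HEAD=feat@A [feat=A fix=A main=A work=A]
After op 5 (commit): HEAD=feat@B [feat=B fix=A main=A work=A]
After op 6 (commit): HEAD=feat@C [feat=C fix=A main=A work=A]
After op 7 (reset): HEAD=feat@A [feat=A fix=A main=A work=A]
After op 8 (commit): HEAD=feat@D [feat=D fix=A main=A work=A]
After op 9 (reset): HEAD=feat@A [feat=A fix=A main=A work=A]
After op 10 (reset): HEAD=feat@B [feat=B fix=A main=A work=A]
ancestors(D) = {A,D}; C in? no
ancestors(B) = {A,B}; C in? no
ancestors(C) = {A,B,C}; C in? yes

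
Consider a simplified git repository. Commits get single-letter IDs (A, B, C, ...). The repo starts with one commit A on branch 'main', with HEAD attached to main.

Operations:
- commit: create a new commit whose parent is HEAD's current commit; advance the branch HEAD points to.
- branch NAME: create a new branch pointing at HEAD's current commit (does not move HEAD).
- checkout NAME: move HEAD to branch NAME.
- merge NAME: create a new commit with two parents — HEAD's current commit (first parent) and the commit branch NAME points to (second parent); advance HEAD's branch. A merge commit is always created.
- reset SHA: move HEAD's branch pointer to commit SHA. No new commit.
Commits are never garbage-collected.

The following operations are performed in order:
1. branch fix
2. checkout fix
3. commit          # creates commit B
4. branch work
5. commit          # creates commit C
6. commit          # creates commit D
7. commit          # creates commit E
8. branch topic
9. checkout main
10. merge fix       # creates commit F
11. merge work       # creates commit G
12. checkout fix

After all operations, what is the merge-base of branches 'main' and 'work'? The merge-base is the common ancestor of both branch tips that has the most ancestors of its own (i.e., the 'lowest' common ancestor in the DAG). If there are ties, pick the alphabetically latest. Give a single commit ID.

After op 1 (branch): HEAD=main@A [fix=A main=A]
After op 2 (checkout): HEAD=fix@A [fix=A main=A]
After op 3 (commit): HEAD=fix@B [fix=B main=A]
After op 4 (branch): HEAD=fix@B [fix=B main=A work=B]
After op 5 (commit): HEAD=fix@C [fix=C main=A work=B]
After op 6 (commit): HEAD=fix@D [fix=D main=A work=B]
After op 7 (commit): HEAD=fix@E [fix=E main=A work=B]
After op 8 (branch): HEAD=fix@E [fix=E main=A topic=E work=B]
After op 9 (checkout): HEAD=main@A [fix=E main=A topic=E work=B]
After op 10 (merge): HEAD=main@F [fix=E main=F topic=E work=B]
After op 11 (merge): HEAD=main@G [fix=E main=G topic=E work=B]
After op 12 (checkout): HEAD=fix@E [fix=E main=G topic=E work=B]
ancestors(main=G): ['A', 'B', 'C', 'D', 'E', 'F', 'G']
ancestors(work=B): ['A', 'B']
common: ['A', 'B']

Answer: B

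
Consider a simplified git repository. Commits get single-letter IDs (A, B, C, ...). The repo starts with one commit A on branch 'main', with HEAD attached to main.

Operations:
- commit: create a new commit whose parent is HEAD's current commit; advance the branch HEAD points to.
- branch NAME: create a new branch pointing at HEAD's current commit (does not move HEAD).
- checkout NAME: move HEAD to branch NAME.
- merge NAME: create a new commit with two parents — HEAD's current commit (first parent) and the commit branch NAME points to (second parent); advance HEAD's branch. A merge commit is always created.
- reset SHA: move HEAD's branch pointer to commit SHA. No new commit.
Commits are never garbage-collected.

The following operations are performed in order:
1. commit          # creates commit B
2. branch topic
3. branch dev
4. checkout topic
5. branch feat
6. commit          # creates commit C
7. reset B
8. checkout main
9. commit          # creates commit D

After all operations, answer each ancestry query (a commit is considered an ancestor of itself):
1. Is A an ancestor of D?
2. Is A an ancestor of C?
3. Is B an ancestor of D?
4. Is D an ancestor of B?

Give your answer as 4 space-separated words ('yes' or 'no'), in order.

After op 1 (commit): HEAD=main@B [main=B]
After op 2 (branch): HEAD=main@B [main=B topic=B]
After op 3 (branch): HEAD=main@B [dev=B main=B topic=B]
After op 4 (checkout): HEAD=topic@B [dev=B main=B topic=B]
After op 5 (branch): HEAD=topic@B [dev=B feat=B main=B topic=B]
After op 6 (commit): HEAD=topic@C [dev=B feat=B main=B topic=C]
After op 7 (reset): HEAD=topic@B [dev=B feat=B main=B topic=B]
After op 8 (checkout): HEAD=main@B [dev=B feat=B main=B topic=B]
After op 9 (commit): HEAD=main@D [dev=B feat=B main=D topic=B]
ancestors(D) = {A,B,D}; A in? yes
ancestors(C) = {A,B,C}; A in? yes
ancestors(D) = {A,B,D}; B in? yes
ancestors(B) = {A,B}; D in? no

Answer: yes yes yes no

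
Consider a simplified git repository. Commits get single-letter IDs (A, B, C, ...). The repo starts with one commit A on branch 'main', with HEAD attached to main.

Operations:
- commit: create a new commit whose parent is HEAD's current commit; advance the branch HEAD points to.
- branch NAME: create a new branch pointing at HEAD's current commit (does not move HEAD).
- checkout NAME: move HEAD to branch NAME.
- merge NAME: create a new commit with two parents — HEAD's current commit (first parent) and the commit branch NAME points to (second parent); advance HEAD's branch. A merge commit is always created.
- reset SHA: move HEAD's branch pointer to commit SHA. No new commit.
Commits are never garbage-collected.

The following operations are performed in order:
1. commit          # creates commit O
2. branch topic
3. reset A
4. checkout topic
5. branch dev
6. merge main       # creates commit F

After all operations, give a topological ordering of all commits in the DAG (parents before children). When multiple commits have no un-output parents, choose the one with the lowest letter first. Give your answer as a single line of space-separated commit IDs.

Answer: A O F

Derivation:
After op 1 (commit): HEAD=main@O [main=O]
After op 2 (branch): HEAD=main@O [main=O topic=O]
After op 3 (reset): HEAD=main@A [main=A topic=O]
After op 4 (checkout): HEAD=topic@O [main=A topic=O]
After op 5 (branch): HEAD=topic@O [dev=O main=A topic=O]
After op 6 (merge): HEAD=topic@F [dev=O main=A topic=F]
commit A: parents=[]
commit F: parents=['O', 'A']
commit O: parents=['A']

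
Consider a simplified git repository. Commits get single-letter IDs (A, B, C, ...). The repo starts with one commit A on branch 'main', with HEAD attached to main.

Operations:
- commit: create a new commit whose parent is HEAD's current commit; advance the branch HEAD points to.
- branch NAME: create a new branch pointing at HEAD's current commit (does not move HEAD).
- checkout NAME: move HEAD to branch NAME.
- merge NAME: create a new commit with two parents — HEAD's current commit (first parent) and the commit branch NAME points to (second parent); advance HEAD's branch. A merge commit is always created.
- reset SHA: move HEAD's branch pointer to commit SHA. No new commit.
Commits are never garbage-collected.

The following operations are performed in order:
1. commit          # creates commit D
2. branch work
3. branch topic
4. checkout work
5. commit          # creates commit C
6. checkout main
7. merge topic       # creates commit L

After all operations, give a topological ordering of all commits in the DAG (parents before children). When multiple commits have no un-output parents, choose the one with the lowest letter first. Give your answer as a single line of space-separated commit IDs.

Answer: A D C L

Derivation:
After op 1 (commit): HEAD=main@D [main=D]
After op 2 (branch): HEAD=main@D [main=D work=D]
After op 3 (branch): HEAD=main@D [main=D topic=D work=D]
After op 4 (checkout): HEAD=work@D [main=D topic=D work=D]
After op 5 (commit): HEAD=work@C [main=D topic=D work=C]
After op 6 (checkout): HEAD=main@D [main=D topic=D work=C]
After op 7 (merge): HEAD=main@L [main=L topic=D work=C]
commit A: parents=[]
commit C: parents=['D']
commit D: parents=['A']
commit L: parents=['D', 'D']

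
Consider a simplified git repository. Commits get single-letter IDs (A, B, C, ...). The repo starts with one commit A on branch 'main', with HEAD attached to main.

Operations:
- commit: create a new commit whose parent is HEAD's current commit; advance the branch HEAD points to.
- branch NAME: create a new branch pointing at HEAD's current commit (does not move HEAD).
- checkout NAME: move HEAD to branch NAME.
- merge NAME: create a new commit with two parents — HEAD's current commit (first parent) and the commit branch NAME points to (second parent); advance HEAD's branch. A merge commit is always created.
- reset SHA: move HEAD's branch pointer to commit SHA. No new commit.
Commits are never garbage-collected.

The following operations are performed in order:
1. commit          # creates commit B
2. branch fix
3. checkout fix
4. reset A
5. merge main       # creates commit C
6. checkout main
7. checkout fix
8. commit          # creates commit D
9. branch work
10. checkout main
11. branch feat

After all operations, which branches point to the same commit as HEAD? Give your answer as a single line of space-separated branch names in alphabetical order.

After op 1 (commit): HEAD=main@B [main=B]
After op 2 (branch): HEAD=main@B [fix=B main=B]
After op 3 (checkout): HEAD=fix@B [fix=B main=B]
After op 4 (reset): HEAD=fix@A [fix=A main=B]
After op 5 (merge): HEAD=fix@C [fix=C main=B]
After op 6 (checkout): HEAD=main@B [fix=C main=B]
After op 7 (checkout): HEAD=fix@C [fix=C main=B]
After op 8 (commit): HEAD=fix@D [fix=D main=B]
After op 9 (branch): HEAD=fix@D [fix=D main=B work=D]
After op 10 (checkout): HEAD=main@B [fix=D main=B work=D]
After op 11 (branch): HEAD=main@B [feat=B fix=D main=B work=D]

Answer: feat main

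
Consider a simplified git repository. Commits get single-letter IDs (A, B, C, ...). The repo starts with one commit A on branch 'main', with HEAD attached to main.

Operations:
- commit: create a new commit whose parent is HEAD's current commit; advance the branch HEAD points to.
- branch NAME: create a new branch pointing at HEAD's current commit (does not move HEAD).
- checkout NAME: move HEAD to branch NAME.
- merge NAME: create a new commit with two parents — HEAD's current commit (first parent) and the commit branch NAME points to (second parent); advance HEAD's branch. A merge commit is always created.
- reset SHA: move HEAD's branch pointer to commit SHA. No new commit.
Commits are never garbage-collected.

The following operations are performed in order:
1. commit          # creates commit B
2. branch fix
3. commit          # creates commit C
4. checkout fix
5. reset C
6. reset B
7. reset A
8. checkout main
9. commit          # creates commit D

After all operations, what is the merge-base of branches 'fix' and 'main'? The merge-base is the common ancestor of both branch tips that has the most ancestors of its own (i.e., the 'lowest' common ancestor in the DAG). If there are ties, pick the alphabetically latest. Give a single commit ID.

Answer: A

Derivation:
After op 1 (commit): HEAD=main@B [main=B]
After op 2 (branch): HEAD=main@B [fix=B main=B]
After op 3 (commit): HEAD=main@C [fix=B main=C]
After op 4 (checkout): HEAD=fix@B [fix=B main=C]
After op 5 (reset): HEAD=fix@C [fix=C main=C]
After op 6 (reset): HEAD=fix@B [fix=B main=C]
After op 7 (reset): HEAD=fix@A [fix=A main=C]
After op 8 (checkout): HEAD=main@C [fix=A main=C]
After op 9 (commit): HEAD=main@D [fix=A main=D]
ancestors(fix=A): ['A']
ancestors(main=D): ['A', 'B', 'C', 'D']
common: ['A']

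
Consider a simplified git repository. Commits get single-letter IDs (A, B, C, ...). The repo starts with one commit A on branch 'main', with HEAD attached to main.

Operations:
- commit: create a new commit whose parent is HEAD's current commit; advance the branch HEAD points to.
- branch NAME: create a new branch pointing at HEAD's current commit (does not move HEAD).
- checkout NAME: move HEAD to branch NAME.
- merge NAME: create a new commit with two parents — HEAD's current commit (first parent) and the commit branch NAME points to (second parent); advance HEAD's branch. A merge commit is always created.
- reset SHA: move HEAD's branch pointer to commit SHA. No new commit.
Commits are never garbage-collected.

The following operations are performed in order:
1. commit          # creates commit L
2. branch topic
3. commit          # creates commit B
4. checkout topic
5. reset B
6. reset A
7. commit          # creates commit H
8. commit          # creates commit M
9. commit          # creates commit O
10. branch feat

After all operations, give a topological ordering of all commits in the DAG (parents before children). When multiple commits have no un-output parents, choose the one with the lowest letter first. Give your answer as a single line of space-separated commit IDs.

After op 1 (commit): HEAD=main@L [main=L]
After op 2 (branch): HEAD=main@L [main=L topic=L]
After op 3 (commit): HEAD=main@B [main=B topic=L]
After op 4 (checkout): HEAD=topic@L [main=B topic=L]
After op 5 (reset): HEAD=topic@B [main=B topic=B]
After op 6 (reset): HEAD=topic@A [main=B topic=A]
After op 7 (commit): HEAD=topic@H [main=B topic=H]
After op 8 (commit): HEAD=topic@M [main=B topic=M]
After op 9 (commit): HEAD=topic@O [main=B topic=O]
After op 10 (branch): HEAD=topic@O [feat=O main=B topic=O]
commit A: parents=[]
commit B: parents=['L']
commit H: parents=['A']
commit L: parents=['A']
commit M: parents=['H']
commit O: parents=['M']

Answer: A H L B M O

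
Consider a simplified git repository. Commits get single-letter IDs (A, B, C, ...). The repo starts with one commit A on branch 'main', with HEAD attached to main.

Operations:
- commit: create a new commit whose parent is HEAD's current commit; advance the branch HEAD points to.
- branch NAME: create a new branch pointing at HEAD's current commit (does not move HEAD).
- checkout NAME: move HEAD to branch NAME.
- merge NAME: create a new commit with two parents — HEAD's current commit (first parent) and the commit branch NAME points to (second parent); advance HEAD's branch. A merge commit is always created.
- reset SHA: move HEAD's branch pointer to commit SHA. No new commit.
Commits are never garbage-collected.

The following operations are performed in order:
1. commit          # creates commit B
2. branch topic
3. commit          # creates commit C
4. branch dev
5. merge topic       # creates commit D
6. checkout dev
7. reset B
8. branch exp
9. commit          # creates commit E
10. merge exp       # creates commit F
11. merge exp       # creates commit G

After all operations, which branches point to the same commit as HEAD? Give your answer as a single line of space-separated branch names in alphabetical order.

After op 1 (commit): HEAD=main@B [main=B]
After op 2 (branch): HEAD=main@B [main=B topic=B]
After op 3 (commit): HEAD=main@C [main=C topic=B]
After op 4 (branch): HEAD=main@C [dev=C main=C topic=B]
After op 5 (merge): HEAD=main@D [dev=C main=D topic=B]
After op 6 (checkout): HEAD=dev@C [dev=C main=D topic=B]
After op 7 (reset): HEAD=dev@B [dev=B main=D topic=B]
After op 8 (branch): HEAD=dev@B [dev=B exp=B main=D topic=B]
After op 9 (commit): HEAD=dev@E [dev=E exp=B main=D topic=B]
After op 10 (merge): HEAD=dev@F [dev=F exp=B main=D topic=B]
After op 11 (merge): HEAD=dev@G [dev=G exp=B main=D topic=B]

Answer: dev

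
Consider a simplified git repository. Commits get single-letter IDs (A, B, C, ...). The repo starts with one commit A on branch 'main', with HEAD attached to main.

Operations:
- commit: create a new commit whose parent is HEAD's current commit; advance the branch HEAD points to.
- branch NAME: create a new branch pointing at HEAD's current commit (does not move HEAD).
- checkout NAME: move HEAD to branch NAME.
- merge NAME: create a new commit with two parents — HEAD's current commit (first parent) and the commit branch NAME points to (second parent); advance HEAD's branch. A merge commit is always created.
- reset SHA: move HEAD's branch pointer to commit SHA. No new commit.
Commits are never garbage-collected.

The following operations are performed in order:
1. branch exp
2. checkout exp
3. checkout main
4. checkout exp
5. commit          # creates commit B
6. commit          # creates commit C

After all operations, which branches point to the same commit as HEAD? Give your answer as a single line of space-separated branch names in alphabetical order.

After op 1 (branch): HEAD=main@A [exp=A main=A]
After op 2 (checkout): HEAD=exp@A [exp=A main=A]
After op 3 (checkout): HEAD=main@A [exp=A main=A]
After op 4 (checkout): HEAD=exp@A [exp=A main=A]
After op 5 (commit): HEAD=exp@B [exp=B main=A]
After op 6 (commit): HEAD=exp@C [exp=C main=A]

Answer: exp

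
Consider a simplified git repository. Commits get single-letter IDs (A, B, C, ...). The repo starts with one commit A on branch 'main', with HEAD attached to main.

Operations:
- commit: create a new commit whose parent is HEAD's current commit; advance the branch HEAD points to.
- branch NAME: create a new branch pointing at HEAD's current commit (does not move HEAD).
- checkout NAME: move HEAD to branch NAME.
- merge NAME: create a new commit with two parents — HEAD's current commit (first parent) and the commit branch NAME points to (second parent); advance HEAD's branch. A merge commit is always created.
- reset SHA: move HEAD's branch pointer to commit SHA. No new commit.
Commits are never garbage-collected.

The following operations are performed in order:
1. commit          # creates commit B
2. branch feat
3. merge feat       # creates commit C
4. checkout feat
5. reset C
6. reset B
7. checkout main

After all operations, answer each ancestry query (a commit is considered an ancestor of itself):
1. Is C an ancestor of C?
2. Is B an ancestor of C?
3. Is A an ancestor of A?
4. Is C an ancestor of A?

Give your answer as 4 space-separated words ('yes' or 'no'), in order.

Answer: yes yes yes no

Derivation:
After op 1 (commit): HEAD=main@B [main=B]
After op 2 (branch): HEAD=main@B [feat=B main=B]
After op 3 (merge): HEAD=main@C [feat=B main=C]
After op 4 (checkout): HEAD=feat@B [feat=B main=C]
After op 5 (reset): HEAD=feat@C [feat=C main=C]
After op 6 (reset): HEAD=feat@B [feat=B main=C]
After op 7 (checkout): HEAD=main@C [feat=B main=C]
ancestors(C) = {A,B,C}; C in? yes
ancestors(C) = {A,B,C}; B in? yes
ancestors(A) = {A}; A in? yes
ancestors(A) = {A}; C in? no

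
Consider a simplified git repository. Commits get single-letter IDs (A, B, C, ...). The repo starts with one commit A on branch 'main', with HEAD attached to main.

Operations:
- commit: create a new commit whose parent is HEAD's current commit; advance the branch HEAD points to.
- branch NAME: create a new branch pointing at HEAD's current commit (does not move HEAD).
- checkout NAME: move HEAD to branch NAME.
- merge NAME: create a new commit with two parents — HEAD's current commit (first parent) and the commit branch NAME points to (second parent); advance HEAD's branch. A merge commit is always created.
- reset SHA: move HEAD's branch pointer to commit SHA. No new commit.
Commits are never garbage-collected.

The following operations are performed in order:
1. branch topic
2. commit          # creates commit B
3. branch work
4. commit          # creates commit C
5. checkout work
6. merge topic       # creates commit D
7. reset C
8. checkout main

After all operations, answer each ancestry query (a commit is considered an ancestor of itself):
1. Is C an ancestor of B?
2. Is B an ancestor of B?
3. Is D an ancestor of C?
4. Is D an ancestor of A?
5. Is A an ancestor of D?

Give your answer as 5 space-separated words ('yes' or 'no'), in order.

After op 1 (branch): HEAD=main@A [main=A topic=A]
After op 2 (commit): HEAD=main@B [main=B topic=A]
After op 3 (branch): HEAD=main@B [main=B topic=A work=B]
After op 4 (commit): HEAD=main@C [main=C topic=A work=B]
After op 5 (checkout): HEAD=work@B [main=C topic=A work=B]
After op 6 (merge): HEAD=work@D [main=C topic=A work=D]
After op 7 (reset): HEAD=work@C [main=C topic=A work=C]
After op 8 (checkout): HEAD=main@C [main=C topic=A work=C]
ancestors(B) = {A,B}; C in? no
ancestors(B) = {A,B}; B in? yes
ancestors(C) = {A,B,C}; D in? no
ancestors(A) = {A}; D in? no
ancestors(D) = {A,B,D}; A in? yes

Answer: no yes no no yes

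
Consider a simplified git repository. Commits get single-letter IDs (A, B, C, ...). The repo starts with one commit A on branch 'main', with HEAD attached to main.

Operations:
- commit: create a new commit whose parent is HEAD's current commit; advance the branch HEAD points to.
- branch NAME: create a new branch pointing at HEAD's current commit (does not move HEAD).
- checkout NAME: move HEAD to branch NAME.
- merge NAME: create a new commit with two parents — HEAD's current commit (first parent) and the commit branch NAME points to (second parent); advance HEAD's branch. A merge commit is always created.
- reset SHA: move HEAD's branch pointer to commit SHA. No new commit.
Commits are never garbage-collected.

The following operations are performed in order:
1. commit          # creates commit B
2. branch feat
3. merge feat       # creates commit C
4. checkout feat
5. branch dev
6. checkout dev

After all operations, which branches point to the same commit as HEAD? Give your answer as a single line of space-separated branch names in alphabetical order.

Answer: dev feat

Derivation:
After op 1 (commit): HEAD=main@B [main=B]
After op 2 (branch): HEAD=main@B [feat=B main=B]
After op 3 (merge): HEAD=main@C [feat=B main=C]
After op 4 (checkout): HEAD=feat@B [feat=B main=C]
After op 5 (branch): HEAD=feat@B [dev=B feat=B main=C]
After op 6 (checkout): HEAD=dev@B [dev=B feat=B main=C]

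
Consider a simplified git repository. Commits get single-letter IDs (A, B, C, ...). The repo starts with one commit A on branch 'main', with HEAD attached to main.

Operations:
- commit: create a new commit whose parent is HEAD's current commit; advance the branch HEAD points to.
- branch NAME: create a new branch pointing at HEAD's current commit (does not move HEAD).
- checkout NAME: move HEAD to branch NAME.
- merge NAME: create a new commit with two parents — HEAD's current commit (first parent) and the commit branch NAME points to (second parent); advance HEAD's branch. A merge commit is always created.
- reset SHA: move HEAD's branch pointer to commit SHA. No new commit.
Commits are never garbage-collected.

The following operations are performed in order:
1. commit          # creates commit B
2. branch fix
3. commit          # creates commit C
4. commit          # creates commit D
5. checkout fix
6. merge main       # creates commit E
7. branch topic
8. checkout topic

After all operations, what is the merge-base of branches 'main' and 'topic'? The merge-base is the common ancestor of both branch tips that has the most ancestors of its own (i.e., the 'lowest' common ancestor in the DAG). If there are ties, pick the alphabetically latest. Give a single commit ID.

Answer: D

Derivation:
After op 1 (commit): HEAD=main@B [main=B]
After op 2 (branch): HEAD=main@B [fix=B main=B]
After op 3 (commit): HEAD=main@C [fix=B main=C]
After op 4 (commit): HEAD=main@D [fix=B main=D]
After op 5 (checkout): HEAD=fix@B [fix=B main=D]
After op 6 (merge): HEAD=fix@E [fix=E main=D]
After op 7 (branch): HEAD=fix@E [fix=E main=D topic=E]
After op 8 (checkout): HEAD=topic@E [fix=E main=D topic=E]
ancestors(main=D): ['A', 'B', 'C', 'D']
ancestors(topic=E): ['A', 'B', 'C', 'D', 'E']
common: ['A', 'B', 'C', 'D']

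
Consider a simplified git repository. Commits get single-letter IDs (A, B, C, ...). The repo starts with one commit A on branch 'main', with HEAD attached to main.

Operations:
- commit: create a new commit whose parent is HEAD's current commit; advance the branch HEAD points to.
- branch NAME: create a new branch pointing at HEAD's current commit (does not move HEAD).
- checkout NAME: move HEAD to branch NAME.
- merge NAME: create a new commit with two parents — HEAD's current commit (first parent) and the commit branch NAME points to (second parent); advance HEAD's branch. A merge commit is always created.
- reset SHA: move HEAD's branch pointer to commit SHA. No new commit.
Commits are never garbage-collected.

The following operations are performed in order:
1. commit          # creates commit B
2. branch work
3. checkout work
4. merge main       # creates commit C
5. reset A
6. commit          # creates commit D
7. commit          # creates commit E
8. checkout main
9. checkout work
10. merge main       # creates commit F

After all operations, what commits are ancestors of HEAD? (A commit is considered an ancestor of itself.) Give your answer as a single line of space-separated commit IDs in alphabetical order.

Answer: A B D E F

Derivation:
After op 1 (commit): HEAD=main@B [main=B]
After op 2 (branch): HEAD=main@B [main=B work=B]
After op 3 (checkout): HEAD=work@B [main=B work=B]
After op 4 (merge): HEAD=work@C [main=B work=C]
After op 5 (reset): HEAD=work@A [main=B work=A]
After op 6 (commit): HEAD=work@D [main=B work=D]
After op 7 (commit): HEAD=work@E [main=B work=E]
After op 8 (checkout): HEAD=main@B [main=B work=E]
After op 9 (checkout): HEAD=work@E [main=B work=E]
After op 10 (merge): HEAD=work@F [main=B work=F]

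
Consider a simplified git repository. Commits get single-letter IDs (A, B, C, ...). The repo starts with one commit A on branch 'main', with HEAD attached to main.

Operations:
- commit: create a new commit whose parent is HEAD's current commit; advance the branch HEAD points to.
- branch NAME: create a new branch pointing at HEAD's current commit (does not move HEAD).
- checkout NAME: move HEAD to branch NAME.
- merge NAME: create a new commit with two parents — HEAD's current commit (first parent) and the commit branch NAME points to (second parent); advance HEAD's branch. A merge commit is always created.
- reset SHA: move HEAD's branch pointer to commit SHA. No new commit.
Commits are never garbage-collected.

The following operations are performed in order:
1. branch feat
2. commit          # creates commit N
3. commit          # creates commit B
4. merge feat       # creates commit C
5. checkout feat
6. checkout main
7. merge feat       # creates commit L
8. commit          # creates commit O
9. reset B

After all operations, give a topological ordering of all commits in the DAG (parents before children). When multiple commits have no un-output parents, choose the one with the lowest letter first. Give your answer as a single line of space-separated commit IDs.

Answer: A N B C L O

Derivation:
After op 1 (branch): HEAD=main@A [feat=A main=A]
After op 2 (commit): HEAD=main@N [feat=A main=N]
After op 3 (commit): HEAD=main@B [feat=A main=B]
After op 4 (merge): HEAD=main@C [feat=A main=C]
After op 5 (checkout): HEAD=feat@A [feat=A main=C]
After op 6 (checkout): HEAD=main@C [feat=A main=C]
After op 7 (merge): HEAD=main@L [feat=A main=L]
After op 8 (commit): HEAD=main@O [feat=A main=O]
After op 9 (reset): HEAD=main@B [feat=A main=B]
commit A: parents=[]
commit B: parents=['N']
commit C: parents=['B', 'A']
commit L: parents=['C', 'A']
commit N: parents=['A']
commit O: parents=['L']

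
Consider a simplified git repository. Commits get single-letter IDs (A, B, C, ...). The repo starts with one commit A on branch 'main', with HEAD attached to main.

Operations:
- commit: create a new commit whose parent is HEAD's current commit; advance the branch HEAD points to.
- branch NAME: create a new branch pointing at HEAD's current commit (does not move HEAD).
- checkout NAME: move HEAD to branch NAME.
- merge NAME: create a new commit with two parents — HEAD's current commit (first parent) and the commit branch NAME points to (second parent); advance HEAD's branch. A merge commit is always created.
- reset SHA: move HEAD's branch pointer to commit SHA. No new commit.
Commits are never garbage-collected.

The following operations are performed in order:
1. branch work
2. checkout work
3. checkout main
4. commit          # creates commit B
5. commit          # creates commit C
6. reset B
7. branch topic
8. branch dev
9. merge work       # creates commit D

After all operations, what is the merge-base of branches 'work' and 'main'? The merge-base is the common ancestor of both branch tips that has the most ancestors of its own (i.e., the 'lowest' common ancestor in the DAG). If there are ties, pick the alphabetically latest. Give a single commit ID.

Answer: A

Derivation:
After op 1 (branch): HEAD=main@A [main=A work=A]
After op 2 (checkout): HEAD=work@A [main=A work=A]
After op 3 (checkout): HEAD=main@A [main=A work=A]
After op 4 (commit): HEAD=main@B [main=B work=A]
After op 5 (commit): HEAD=main@C [main=C work=A]
After op 6 (reset): HEAD=main@B [main=B work=A]
After op 7 (branch): HEAD=main@B [main=B topic=B work=A]
After op 8 (branch): HEAD=main@B [dev=B main=B topic=B work=A]
After op 9 (merge): HEAD=main@D [dev=B main=D topic=B work=A]
ancestors(work=A): ['A']
ancestors(main=D): ['A', 'B', 'D']
common: ['A']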